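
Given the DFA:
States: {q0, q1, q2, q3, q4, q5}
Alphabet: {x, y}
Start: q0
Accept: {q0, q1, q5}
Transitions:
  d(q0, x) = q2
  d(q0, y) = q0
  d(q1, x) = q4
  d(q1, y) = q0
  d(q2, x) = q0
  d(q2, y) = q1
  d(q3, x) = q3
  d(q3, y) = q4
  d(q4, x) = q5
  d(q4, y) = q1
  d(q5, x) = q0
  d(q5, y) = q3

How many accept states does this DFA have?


Accept states listed: {q0, q1, q5}
Counting: q0(1) q1(2) q5(3)

3


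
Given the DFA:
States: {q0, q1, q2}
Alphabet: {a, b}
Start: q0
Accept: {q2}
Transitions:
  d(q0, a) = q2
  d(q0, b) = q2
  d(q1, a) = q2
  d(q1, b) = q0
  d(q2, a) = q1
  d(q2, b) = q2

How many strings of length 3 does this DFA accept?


Enumerating all length-3 strings:
  "aaa" -> q2 [accept]
  "aab" -> q0 [reject]
  "aba" -> q1 [reject]
  "abb" -> q2 [accept]
  "baa" -> q2 [accept]
  "bab" -> q0 [reject]
  "bba" -> q1 [reject]
  "bbb" -> q2 [accept]

4 out of 8


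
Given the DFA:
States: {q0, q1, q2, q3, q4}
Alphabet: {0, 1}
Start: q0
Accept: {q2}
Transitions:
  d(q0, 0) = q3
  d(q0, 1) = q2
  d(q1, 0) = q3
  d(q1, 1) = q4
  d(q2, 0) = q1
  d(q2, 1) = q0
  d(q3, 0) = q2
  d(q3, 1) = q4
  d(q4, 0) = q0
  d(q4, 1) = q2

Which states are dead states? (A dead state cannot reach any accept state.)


Forward reachability from each state:
  q0 -> reaches accept state q2 (live)
  q1 -> reaches accept state q2 (live)
  q2 -> reaches accept state q2 (live)
  q3 -> reaches accept state q2 (live)
  q4 -> reaches accept state q2 (live)

None (all states can reach an accept state)


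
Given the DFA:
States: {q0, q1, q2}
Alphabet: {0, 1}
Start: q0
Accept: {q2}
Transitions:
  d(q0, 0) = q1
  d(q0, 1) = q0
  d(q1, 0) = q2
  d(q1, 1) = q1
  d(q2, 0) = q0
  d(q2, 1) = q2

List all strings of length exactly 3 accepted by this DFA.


All strings of length 3: 8 total
Accepted: 3

"001", "010", "100"


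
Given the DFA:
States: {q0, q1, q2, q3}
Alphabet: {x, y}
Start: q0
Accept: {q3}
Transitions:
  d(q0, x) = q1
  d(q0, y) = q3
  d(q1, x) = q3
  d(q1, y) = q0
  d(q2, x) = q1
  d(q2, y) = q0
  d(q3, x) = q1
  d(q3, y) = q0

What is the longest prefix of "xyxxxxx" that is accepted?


Run the DFA, marking each prefix where the state is accepting:
  "" -> q0 [reject]
  "x" -> q1 [reject]
  "xy" -> q0 [reject]
  "xyx" -> q1 [reject]
  "xyxx" -> q3 [accept]
  "xyxxx" -> q1 [reject]
  "xyxxxx" -> q3 [accept]
  "xyxxxxx" -> q1 [reject]

"xyxxxx"


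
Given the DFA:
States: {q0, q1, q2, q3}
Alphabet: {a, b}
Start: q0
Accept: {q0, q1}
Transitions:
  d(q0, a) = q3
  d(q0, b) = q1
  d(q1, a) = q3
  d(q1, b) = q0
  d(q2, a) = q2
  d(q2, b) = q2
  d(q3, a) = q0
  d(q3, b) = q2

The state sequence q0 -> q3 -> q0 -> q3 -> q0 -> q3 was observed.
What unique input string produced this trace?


Trace back each transition to find the symbol:
  q0 --[a]--> q3
  q3 --[a]--> q0
  q0 --[a]--> q3
  q3 --[a]--> q0
  q0 --[a]--> q3

"aaaaa"


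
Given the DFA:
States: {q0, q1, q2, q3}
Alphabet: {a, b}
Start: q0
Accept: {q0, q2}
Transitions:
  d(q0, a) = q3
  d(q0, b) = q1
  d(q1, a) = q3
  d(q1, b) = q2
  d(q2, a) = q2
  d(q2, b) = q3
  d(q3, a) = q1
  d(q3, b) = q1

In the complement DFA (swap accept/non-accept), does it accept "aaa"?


Trace: q0 -> q3 -> q1 -> q3
Final: q3
Original accept: {q0, q2}
Complement: q3 is not in original accept

Yes, complement accepts (original rejects)


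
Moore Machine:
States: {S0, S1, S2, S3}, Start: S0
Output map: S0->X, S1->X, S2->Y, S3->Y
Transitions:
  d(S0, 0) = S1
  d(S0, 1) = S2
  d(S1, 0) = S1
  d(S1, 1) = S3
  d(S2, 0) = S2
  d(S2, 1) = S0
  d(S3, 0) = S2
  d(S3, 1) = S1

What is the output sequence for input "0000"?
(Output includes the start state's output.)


Start: S0 (output X)
  --0--> S1 (output X)
  --0--> S1 (output X)
  --0--> S1 (output X)
  --0--> S1 (output X)

"XXXXX"


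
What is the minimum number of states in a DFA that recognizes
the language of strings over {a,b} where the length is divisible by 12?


States track (length) mod 12.
Need 12 states: one per remainder 0..11; accept = remainder 0.

12


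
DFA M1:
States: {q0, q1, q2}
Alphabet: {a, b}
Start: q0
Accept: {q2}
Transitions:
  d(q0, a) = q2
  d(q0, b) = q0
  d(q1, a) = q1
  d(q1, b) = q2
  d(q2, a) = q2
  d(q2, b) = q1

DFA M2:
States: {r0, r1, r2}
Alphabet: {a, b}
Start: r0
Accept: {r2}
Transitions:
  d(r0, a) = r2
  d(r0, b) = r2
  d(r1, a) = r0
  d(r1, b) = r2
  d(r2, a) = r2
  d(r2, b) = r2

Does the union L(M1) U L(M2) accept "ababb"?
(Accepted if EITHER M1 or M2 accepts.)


M1: final=q1 accepted=False
M2: final=r2 accepted=True

Yes, union accepts


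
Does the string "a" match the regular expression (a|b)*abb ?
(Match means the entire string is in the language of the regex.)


|string| = 1; first = 'a'; last = 'a'

No, "a" does not match (a|b)*abb


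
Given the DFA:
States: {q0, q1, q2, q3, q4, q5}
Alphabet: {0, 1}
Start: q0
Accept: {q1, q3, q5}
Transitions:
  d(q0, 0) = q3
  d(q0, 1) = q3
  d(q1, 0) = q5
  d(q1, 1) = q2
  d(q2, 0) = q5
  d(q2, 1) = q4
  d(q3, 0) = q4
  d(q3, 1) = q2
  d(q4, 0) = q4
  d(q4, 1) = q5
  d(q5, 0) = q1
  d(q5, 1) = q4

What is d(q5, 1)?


Looking up transition d(q5, 1)

q4


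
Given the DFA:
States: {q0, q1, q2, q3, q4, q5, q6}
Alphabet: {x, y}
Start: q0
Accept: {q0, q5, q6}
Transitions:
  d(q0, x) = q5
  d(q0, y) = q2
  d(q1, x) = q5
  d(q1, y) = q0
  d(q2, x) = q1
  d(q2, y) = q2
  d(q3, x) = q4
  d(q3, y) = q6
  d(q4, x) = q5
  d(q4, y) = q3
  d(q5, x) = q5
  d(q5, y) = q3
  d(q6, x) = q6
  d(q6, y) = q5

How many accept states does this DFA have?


Accept states listed: {q0, q5, q6}
Counting: q0(1) q5(2) q6(3)

3


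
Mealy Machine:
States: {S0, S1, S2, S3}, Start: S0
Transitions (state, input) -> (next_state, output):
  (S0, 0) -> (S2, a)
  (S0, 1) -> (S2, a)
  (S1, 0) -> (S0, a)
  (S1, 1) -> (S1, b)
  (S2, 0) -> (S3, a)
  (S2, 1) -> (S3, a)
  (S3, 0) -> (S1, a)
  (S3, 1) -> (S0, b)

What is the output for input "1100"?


Step-by-step:
  (S0, 1) -> (S2, a)
  (S2, 1) -> (S3, a)
  (S3, 0) -> (S1, a)
  (S1, 0) -> (S0, a)

"aaaa"


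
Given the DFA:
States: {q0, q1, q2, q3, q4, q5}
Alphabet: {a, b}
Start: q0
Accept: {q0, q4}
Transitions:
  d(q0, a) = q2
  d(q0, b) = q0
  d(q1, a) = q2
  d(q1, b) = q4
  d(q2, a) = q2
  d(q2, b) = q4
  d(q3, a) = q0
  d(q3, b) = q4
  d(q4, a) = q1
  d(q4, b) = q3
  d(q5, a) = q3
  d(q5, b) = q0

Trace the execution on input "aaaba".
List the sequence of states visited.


Input: aaaba
d(q0, a) = q2
d(q2, a) = q2
d(q2, a) = q2
d(q2, b) = q4
d(q4, a) = q1


q0 -> q2 -> q2 -> q2 -> q4 -> q1


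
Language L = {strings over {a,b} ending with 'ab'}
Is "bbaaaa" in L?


last two symbols = 'aa'

No, "bbaaaa" is not in L


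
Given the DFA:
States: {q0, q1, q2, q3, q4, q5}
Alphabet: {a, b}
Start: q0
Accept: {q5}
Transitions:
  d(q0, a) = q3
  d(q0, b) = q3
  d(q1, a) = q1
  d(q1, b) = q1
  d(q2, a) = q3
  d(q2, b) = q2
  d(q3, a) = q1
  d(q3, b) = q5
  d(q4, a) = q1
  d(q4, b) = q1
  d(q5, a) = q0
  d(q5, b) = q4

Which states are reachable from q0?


BFS from q0:
  layer 0: {q0}
  layer 1: {q3}
  layer 2: {q1, q5}
  layer 3: {q4}

{q0, q1, q3, q4, q5}


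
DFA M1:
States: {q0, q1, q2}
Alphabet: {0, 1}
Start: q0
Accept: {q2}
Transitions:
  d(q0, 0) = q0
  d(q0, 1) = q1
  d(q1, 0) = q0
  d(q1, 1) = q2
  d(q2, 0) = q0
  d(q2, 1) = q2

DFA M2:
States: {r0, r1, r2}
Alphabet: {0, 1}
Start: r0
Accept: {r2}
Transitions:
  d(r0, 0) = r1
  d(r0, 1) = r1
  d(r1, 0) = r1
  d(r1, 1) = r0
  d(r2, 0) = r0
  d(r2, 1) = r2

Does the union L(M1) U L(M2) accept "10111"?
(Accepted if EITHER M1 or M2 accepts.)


M1: final=q2 accepted=True
M2: final=r0 accepted=False

Yes, union accepts


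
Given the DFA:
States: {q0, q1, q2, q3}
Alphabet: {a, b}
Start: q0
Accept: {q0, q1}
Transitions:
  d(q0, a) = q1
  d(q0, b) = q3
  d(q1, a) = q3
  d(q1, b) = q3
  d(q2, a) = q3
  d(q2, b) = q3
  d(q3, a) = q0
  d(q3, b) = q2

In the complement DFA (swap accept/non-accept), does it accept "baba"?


Trace: q0 -> q3 -> q0 -> q3 -> q0
Final: q0
Original accept: {q0, q1}
Complement: q0 is in original accept

No, complement rejects (original accepts)


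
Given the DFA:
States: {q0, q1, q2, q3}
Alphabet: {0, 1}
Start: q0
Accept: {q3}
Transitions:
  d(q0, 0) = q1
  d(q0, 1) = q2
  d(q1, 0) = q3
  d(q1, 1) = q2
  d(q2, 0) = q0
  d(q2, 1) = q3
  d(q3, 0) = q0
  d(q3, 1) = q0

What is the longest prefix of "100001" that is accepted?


Run the DFA, marking each prefix where the state is accepting:
  "" -> q0 [reject]
  "1" -> q2 [reject]
  "10" -> q0 [reject]
  "100" -> q1 [reject]
  "1000" -> q3 [accept]
  "10000" -> q0 [reject]
  "100001" -> q2 [reject]

"1000"


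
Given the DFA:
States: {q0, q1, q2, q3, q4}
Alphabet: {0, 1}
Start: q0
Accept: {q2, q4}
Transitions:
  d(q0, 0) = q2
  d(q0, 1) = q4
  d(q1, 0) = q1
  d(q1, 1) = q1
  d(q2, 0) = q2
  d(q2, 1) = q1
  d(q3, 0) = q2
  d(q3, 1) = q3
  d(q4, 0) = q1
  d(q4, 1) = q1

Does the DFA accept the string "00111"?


Trace: q0 -> q2 -> q2 -> q1 -> q1 -> q1
Final state: q1
Accept states: {q2, q4}

No, rejected (final state q1 is not an accept state)


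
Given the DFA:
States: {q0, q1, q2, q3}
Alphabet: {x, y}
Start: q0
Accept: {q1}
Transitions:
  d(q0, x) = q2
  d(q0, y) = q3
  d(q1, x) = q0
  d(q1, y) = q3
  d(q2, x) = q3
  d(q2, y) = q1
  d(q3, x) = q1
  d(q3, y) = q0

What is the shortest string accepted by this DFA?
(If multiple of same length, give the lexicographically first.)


BFS by string length (lex-first path to each state shown):
  len 0: q0<-""
  len 1: q2<-"x", q3<-"y"
  len 2: q0<-"yy", q1<-"xy", q3<-"xx"
Found accept state at length 2.

"xy"


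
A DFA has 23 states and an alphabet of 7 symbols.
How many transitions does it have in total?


Each state has exactly one transition per symbol.
23 * 7 = 161

161


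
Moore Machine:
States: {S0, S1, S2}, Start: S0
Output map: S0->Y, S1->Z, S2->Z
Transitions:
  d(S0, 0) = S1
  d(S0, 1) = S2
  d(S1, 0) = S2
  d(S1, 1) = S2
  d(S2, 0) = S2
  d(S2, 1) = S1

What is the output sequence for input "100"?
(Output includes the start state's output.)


Start: S0 (output Y)
  --1--> S2 (output Z)
  --0--> S2 (output Z)
  --0--> S2 (output Z)

"YZZZ"


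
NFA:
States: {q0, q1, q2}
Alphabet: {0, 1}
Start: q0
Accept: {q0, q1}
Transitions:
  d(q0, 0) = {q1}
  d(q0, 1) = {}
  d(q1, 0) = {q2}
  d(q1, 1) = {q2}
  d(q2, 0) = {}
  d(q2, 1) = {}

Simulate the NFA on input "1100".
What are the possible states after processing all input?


Start: {q0}
  --1--> {}
  --1--> {}
  --0--> {}
  --0--> {}

{} (empty set, no valid transitions)


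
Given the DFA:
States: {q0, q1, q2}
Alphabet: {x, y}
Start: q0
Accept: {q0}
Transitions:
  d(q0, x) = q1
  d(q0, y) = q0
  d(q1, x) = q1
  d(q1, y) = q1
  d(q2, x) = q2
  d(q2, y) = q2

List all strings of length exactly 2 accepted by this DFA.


All strings of length 2: 4 total
Accepted: 1

"yy"


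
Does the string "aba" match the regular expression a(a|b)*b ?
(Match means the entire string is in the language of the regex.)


|string| = 3; first = 'a'; last = 'a'

No, "aba" does not match a(a|b)*b


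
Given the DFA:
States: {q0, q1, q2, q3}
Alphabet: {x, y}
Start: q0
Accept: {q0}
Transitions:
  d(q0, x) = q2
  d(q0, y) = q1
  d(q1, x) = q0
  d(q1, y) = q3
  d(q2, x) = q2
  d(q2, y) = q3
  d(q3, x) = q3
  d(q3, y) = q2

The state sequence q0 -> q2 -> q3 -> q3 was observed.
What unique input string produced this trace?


Trace back each transition to find the symbol:
  q0 --[x]--> q2
  q2 --[y]--> q3
  q3 --[x]--> q3

"xyx"


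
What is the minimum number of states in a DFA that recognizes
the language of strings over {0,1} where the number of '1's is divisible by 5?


States track (count of '1') mod 5.
Need 5 states: one per remainder 0..4; accept = remainder 0.

5


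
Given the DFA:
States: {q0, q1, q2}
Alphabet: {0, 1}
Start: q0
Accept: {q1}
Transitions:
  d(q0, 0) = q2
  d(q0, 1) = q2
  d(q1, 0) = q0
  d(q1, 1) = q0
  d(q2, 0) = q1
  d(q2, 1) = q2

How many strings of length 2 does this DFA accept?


Enumerating all length-2 strings:
  "00" -> q1 [accept]
  "01" -> q2 [reject]
  "10" -> q1 [accept]
  "11" -> q2 [reject]

2 out of 4


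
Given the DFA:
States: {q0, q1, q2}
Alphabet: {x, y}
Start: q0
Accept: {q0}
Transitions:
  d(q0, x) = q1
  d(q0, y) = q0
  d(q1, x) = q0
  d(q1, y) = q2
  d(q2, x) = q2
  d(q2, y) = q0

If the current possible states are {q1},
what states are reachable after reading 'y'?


Apply transition on 'y' from each current state:
  d(q1, y) = q2

{q2}


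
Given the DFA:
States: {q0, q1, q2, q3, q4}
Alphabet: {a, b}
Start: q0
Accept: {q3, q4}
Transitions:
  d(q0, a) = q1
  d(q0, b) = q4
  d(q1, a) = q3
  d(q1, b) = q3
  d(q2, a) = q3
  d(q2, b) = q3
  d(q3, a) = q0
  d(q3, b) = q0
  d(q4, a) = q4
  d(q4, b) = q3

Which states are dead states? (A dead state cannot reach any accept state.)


Forward reachability from each state:
  q0 -> reaches accept state q3 (live)
  q1 -> reaches accept state q3 (live)
  q2 -> reaches accept state q3 (live)
  q3 -> reaches accept state q3 (live)
  q4 -> reaches accept state q3 (live)

None (all states can reach an accept state)


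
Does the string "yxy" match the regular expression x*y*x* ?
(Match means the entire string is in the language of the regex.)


|string| = 3; first = 'y'; last = 'y'

No, "yxy" does not match x*y*x*


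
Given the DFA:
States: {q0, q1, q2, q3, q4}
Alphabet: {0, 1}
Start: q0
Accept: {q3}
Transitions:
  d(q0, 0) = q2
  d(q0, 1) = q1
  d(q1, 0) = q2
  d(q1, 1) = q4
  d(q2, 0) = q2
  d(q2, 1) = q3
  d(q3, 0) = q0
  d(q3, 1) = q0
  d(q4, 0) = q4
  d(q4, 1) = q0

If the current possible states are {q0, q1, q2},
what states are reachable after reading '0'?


Apply transition on '0' from each current state:
  d(q0, 0) = q2
  d(q1, 0) = q2
  d(q2, 0) = q2

{q2}


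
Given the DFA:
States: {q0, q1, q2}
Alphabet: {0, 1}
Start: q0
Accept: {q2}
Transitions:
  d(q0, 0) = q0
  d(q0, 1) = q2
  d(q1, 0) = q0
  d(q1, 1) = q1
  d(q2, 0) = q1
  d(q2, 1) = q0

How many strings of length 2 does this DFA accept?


Enumerating all length-2 strings:
  "00" -> q0 [reject]
  "01" -> q2 [accept]
  "10" -> q1 [reject]
  "11" -> q0 [reject]

1 out of 4


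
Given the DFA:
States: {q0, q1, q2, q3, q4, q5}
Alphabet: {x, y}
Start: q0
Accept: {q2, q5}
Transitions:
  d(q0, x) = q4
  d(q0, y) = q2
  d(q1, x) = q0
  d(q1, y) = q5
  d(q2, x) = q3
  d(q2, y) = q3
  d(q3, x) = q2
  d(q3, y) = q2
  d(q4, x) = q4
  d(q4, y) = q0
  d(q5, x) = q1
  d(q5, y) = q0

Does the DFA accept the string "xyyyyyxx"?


Trace: q0 -> q4 -> q0 -> q2 -> q3 -> q2 -> q3 -> q2 -> q3
Final state: q3
Accept states: {q2, q5}

No, rejected (final state q3 is not an accept state)


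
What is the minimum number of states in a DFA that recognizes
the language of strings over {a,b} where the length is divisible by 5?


States track (length) mod 5.
Need 5 states: one per remainder 0..4; accept = remainder 0.

5


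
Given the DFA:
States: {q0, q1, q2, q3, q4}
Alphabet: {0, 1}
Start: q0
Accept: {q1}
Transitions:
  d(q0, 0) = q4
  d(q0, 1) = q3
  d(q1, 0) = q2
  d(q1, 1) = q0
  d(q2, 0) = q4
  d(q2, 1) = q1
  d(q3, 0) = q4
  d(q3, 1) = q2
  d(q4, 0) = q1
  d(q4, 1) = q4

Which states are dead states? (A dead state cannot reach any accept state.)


Forward reachability from each state:
  q0 -> reaches accept state q1 (live)
  q1 -> reaches accept state q1 (live)
  q2 -> reaches accept state q1 (live)
  q3 -> reaches accept state q1 (live)
  q4 -> reaches accept state q1 (live)

None (all states can reach an accept state)


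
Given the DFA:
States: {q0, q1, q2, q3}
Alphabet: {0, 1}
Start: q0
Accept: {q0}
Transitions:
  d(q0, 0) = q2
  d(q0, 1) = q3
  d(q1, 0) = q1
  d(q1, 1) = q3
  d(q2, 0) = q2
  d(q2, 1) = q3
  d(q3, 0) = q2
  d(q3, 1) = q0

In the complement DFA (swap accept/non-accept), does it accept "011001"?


Trace: q0 -> q2 -> q3 -> q0 -> q2 -> q2 -> q3
Final: q3
Original accept: {q0}
Complement: q3 is not in original accept

Yes, complement accepts (original rejects)


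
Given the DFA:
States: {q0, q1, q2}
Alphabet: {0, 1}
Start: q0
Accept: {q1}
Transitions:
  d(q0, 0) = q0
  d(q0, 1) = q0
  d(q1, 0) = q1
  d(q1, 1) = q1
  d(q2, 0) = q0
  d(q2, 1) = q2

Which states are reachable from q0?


BFS from q0:
  layer 0: {q0}

{q0}


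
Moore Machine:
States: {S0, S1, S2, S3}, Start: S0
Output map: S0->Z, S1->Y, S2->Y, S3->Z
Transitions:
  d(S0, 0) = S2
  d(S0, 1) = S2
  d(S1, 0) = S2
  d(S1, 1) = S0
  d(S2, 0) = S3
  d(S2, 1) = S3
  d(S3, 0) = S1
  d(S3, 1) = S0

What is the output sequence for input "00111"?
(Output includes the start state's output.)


Start: S0 (output Z)
  --0--> S2 (output Y)
  --0--> S3 (output Z)
  --1--> S0 (output Z)
  --1--> S2 (output Y)
  --1--> S3 (output Z)

"ZYZZYZ"


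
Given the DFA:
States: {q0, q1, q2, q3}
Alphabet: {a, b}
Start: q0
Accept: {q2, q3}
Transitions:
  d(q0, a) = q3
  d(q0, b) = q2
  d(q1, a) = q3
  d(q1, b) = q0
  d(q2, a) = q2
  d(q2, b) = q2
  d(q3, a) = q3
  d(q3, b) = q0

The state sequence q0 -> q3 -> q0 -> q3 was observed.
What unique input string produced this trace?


Trace back each transition to find the symbol:
  q0 --[a]--> q3
  q3 --[b]--> q0
  q0 --[a]--> q3

"aba"


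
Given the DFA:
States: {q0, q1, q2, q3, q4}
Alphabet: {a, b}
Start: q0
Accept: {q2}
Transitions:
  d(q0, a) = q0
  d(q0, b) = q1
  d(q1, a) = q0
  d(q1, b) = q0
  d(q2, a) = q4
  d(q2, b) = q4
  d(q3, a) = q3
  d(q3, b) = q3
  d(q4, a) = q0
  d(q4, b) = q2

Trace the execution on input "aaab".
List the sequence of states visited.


Input: aaab
d(q0, a) = q0
d(q0, a) = q0
d(q0, a) = q0
d(q0, b) = q1


q0 -> q0 -> q0 -> q0 -> q1


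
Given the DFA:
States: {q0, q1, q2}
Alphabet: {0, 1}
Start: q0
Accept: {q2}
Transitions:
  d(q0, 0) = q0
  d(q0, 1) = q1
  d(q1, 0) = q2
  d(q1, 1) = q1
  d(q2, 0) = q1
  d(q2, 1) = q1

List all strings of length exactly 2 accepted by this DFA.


All strings of length 2: 4 total
Accepted: 1

"10"


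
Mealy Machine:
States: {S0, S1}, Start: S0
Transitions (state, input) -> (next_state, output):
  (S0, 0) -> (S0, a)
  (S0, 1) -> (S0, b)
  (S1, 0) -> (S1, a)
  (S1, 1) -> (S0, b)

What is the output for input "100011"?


Step-by-step:
  (S0, 1) -> (S0, b)
  (S0, 0) -> (S0, a)
  (S0, 0) -> (S0, a)
  (S0, 0) -> (S0, a)
  (S0, 1) -> (S0, b)
  (S0, 1) -> (S0, b)

"baaabb"


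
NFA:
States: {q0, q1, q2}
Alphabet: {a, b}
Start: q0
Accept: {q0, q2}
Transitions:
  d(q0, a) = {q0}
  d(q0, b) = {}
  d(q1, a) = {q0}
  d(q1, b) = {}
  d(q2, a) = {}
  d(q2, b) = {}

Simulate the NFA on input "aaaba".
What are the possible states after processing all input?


Start: {q0}
  --a--> {q0}
  --a--> {q0}
  --a--> {q0}
  --b--> {}
  --a--> {}

{} (empty set, no valid transitions)


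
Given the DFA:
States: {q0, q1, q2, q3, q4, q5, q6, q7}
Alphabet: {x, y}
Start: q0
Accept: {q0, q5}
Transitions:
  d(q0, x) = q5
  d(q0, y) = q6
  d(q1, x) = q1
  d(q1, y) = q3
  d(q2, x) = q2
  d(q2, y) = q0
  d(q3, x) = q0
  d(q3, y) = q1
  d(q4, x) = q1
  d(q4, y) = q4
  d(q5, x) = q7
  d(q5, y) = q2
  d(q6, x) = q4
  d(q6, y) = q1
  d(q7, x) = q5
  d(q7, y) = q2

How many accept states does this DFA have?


Accept states listed: {q0, q5}
Counting: q0(1) q5(2)

2


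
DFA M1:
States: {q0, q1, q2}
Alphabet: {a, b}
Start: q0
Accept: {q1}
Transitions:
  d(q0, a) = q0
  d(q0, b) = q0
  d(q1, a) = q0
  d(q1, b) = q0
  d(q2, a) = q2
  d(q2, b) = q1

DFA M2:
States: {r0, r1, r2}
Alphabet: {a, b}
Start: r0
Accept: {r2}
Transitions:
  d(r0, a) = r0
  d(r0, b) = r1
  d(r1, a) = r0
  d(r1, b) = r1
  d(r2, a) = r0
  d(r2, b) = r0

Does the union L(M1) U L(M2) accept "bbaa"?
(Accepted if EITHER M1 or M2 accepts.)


M1: final=q0 accepted=False
M2: final=r0 accepted=False

No, union rejects (neither accepts)


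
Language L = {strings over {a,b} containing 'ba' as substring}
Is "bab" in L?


'ba' occurs at index 0

Yes, "bab" is in L


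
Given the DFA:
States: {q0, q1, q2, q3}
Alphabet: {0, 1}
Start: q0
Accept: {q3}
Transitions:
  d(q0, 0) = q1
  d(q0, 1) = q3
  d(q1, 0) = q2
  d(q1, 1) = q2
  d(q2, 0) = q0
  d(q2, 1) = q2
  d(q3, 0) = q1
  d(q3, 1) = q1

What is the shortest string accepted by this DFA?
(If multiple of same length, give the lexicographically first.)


BFS by string length (lex-first path to each state shown):
  len 0: q0<-""
  len 1: q1<-"0", q3<-"1"
Found accept state at length 1.

"1"


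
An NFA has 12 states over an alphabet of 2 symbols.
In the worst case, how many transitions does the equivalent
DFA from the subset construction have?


Subset construction: one DFA state per subset of NFA states = 2^12 = 4096 states.
Each DFA state has 2 outgoing transitions: 4096 * 2 = 8192

8192


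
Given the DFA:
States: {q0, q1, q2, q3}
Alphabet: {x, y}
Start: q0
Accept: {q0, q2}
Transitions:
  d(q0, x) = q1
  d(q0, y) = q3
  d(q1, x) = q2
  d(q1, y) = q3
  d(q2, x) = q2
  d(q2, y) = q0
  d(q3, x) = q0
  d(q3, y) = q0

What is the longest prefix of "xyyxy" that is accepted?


Run the DFA, marking each prefix where the state is accepting:
  "" -> q0 [accept]
  "x" -> q1 [reject]
  "xy" -> q3 [reject]
  "xyy" -> q0 [accept]
  "xyyx" -> q1 [reject]
  "xyyxy" -> q3 [reject]

"xyy"


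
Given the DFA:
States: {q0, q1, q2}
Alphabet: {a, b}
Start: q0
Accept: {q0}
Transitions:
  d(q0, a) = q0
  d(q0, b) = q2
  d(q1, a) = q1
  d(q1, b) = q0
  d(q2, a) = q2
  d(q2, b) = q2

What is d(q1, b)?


Looking up transition d(q1, b)

q0


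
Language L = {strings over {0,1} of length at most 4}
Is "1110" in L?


length = 4

Yes, "1110" is in L


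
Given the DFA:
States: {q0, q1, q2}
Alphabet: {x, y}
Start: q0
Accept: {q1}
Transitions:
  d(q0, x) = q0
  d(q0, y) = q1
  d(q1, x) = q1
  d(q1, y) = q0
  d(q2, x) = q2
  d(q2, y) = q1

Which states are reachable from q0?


BFS from q0:
  layer 0: {q0}
  layer 1: {q1}

{q0, q1}


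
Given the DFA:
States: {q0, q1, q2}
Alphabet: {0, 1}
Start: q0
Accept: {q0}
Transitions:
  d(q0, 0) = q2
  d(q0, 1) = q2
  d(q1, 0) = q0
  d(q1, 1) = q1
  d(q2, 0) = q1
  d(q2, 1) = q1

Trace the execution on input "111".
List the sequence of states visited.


Input: 111
d(q0, 1) = q2
d(q2, 1) = q1
d(q1, 1) = q1


q0 -> q2 -> q1 -> q1


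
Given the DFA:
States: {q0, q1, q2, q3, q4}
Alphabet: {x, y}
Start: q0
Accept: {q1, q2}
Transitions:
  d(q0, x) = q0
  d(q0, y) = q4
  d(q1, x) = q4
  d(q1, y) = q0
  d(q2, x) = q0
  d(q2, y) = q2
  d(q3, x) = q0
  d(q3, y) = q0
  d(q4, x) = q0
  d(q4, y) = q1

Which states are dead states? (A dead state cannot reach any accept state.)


Forward reachability from each state:
  q0 -> reaches accept state q1 (live)
  q1 -> reaches accept state q1 (live)
  q2 -> reaches accept state q1 (live)
  q3 -> reaches accept state q1 (live)
  q4 -> reaches accept state q1 (live)

None (all states can reach an accept state)


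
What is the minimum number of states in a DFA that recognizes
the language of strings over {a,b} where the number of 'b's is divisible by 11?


States track (count of 'b') mod 11.
Need 11 states: one per remainder 0..10; accept = remainder 0.

11


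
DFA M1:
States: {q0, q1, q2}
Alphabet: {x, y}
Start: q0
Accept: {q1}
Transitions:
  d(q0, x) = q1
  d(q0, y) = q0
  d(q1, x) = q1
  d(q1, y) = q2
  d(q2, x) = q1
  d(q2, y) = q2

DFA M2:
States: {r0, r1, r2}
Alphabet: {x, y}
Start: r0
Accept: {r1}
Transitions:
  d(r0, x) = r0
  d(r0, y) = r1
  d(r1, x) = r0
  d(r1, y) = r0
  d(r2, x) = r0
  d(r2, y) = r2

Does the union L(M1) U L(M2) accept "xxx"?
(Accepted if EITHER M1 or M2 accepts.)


M1: final=q1 accepted=True
M2: final=r0 accepted=False

Yes, union accepts


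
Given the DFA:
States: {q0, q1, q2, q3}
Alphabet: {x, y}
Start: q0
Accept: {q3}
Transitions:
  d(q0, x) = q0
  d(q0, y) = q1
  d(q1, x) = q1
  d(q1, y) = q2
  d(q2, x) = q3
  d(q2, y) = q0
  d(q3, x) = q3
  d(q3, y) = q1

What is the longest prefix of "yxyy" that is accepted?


Run the DFA, marking each prefix where the state is accepting:
  "" -> q0 [reject]
  "y" -> q1 [reject]
  "yx" -> q1 [reject]
  "yxy" -> q2 [reject]
  "yxyy" -> q0 [reject]

No prefix is accepted


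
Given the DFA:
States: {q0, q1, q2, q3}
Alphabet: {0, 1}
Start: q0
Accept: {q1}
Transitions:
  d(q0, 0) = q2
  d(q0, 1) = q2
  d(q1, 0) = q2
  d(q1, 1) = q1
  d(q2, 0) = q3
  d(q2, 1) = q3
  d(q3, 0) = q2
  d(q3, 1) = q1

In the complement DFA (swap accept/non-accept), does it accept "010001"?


Trace: q0 -> q2 -> q3 -> q2 -> q3 -> q2 -> q3
Final: q3
Original accept: {q1}
Complement: q3 is not in original accept

Yes, complement accepts (original rejects)


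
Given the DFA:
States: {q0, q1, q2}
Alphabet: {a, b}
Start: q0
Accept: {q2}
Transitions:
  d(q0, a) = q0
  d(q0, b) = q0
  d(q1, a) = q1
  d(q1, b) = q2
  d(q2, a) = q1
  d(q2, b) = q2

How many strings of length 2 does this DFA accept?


Enumerating all length-2 strings:
  "aa" -> q0 [reject]
  "ab" -> q0 [reject]
  "ba" -> q0 [reject]
  "bb" -> q0 [reject]

0 out of 4


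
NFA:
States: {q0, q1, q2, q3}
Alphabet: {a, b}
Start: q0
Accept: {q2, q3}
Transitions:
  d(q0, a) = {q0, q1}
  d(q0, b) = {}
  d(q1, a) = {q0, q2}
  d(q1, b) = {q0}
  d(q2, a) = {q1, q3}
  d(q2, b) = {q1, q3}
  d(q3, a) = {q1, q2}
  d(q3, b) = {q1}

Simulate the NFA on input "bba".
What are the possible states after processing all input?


Start: {q0}
  --b--> {}
  --b--> {}
  --a--> {}

{} (empty set, no valid transitions)


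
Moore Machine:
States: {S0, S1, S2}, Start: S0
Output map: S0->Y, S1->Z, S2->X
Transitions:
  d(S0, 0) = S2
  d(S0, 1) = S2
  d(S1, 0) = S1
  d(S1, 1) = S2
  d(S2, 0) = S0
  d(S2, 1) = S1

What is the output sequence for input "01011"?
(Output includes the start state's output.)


Start: S0 (output Y)
  --0--> S2 (output X)
  --1--> S1 (output Z)
  --0--> S1 (output Z)
  --1--> S2 (output X)
  --1--> S1 (output Z)

"YXZZXZ"


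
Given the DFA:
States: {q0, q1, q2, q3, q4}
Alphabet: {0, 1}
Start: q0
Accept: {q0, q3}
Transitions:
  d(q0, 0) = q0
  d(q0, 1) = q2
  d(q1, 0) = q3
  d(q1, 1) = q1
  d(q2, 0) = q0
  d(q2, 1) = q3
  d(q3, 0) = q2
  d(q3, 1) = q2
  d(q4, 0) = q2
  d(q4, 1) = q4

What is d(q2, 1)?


Looking up transition d(q2, 1)

q3


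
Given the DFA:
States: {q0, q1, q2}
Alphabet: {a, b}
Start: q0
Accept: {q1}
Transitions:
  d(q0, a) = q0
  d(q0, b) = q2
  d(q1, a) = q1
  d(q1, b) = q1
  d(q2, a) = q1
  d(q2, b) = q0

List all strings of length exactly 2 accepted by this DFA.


All strings of length 2: 4 total
Accepted: 1

"ba"


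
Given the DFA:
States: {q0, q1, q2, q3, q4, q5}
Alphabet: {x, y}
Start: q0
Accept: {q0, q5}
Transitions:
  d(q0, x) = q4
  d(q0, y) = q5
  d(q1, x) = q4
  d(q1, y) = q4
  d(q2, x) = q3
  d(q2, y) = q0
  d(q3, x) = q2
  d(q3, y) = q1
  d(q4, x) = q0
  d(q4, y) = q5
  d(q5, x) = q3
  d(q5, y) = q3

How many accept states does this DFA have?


Accept states listed: {q0, q5}
Counting: q0(1) q5(2)

2


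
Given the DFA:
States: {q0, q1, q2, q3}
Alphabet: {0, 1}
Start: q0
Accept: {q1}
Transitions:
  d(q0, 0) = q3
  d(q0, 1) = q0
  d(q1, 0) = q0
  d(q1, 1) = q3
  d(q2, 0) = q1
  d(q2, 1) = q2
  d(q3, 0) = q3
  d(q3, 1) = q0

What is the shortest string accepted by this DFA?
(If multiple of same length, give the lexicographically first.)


BFS by string length (lex-first path to each state shown):
  len 0: q0<-""
  len 1: q0<-"1", q3<-"0"
  len 2: q0<-"01", q3<-"00"
  len 3: q0<-"001", q3<-"000"
  len 4: q0<-"0001", q3<-"0000"
  len 5: q0<-"00001", q3<-"00000"
  len 6: q0<-"000001", q3<-"000000"
  len 7: q0<-"0000001", q3<-"0000000"
  len 8: q0<-"00000001", q3<-"00000000"

No string accepted (empty language)


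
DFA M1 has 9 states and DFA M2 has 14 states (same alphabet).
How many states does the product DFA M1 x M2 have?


Product construction pairs every M1 state with every M2 state.
9 * 14 = 126

126


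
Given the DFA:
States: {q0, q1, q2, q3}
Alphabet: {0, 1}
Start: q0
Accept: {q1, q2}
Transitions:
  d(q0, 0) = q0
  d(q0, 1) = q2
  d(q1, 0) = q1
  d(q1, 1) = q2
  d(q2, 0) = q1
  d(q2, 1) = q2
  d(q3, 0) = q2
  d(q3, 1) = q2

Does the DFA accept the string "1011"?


Trace: q0 -> q2 -> q1 -> q2 -> q2
Final state: q2
Accept states: {q1, q2}

Yes, accepted (final state q2 is an accept state)


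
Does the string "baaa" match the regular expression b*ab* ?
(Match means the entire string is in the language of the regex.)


|string| = 4; first = 'b'; last = 'a'

No, "baaa" does not match b*ab*


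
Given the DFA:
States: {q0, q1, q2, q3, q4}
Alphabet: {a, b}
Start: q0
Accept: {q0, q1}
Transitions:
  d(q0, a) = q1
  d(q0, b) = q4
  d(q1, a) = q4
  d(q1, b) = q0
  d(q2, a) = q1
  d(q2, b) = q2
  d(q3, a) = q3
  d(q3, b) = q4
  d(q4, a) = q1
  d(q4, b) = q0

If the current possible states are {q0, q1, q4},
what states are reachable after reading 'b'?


Apply transition on 'b' from each current state:
  d(q0, b) = q4
  d(q1, b) = q0
  d(q4, b) = q0

{q0, q4}


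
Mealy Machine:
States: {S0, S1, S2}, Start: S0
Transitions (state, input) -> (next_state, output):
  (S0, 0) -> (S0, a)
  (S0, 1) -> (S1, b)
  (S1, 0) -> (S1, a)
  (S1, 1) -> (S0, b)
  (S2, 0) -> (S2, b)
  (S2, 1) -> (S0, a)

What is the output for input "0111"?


Step-by-step:
  (S0, 0) -> (S0, a)
  (S0, 1) -> (S1, b)
  (S1, 1) -> (S0, b)
  (S0, 1) -> (S1, b)

"abbb"


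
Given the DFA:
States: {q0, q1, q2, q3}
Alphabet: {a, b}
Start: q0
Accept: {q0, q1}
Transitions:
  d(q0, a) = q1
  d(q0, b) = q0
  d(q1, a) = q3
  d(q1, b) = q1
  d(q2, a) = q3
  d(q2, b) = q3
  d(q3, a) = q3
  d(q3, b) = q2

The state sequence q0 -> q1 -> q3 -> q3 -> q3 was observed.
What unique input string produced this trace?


Trace back each transition to find the symbol:
  q0 --[a]--> q1
  q1 --[a]--> q3
  q3 --[a]--> q3
  q3 --[a]--> q3

"aaaa"


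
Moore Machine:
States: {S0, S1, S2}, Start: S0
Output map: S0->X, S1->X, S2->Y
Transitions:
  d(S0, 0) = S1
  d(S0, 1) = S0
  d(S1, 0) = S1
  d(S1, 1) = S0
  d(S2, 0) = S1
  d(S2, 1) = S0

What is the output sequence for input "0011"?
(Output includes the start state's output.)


Start: S0 (output X)
  --0--> S1 (output X)
  --0--> S1 (output X)
  --1--> S0 (output X)
  --1--> S0 (output X)

"XXXXX"


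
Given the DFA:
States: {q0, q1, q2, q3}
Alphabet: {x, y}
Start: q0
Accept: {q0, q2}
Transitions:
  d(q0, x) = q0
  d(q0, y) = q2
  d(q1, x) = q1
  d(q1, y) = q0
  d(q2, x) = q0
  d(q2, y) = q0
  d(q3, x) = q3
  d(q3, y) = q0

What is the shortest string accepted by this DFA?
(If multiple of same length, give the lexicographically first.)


BFS by string length (lex-first path to each state shown):
  len 0: q0<-""
Found accept state at length 0.

"" (empty string)


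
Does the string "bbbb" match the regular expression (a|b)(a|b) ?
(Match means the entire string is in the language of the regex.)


|string| = 4; first = 'b'; last = 'b'

No, "bbbb" does not match (a|b)(a|b)


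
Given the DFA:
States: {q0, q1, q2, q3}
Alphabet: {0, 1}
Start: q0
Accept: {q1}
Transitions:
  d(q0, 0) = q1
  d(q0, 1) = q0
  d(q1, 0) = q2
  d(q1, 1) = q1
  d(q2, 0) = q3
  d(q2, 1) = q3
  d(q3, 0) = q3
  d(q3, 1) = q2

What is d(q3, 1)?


Looking up transition d(q3, 1)

q2


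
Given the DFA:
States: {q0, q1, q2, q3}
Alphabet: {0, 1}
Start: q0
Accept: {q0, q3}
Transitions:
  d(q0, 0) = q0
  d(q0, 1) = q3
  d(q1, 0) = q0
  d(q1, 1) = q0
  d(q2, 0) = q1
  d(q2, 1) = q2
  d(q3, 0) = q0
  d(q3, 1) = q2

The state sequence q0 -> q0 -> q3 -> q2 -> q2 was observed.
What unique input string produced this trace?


Trace back each transition to find the symbol:
  q0 --[0]--> q0
  q0 --[1]--> q3
  q3 --[1]--> q2
  q2 --[1]--> q2

"0111"


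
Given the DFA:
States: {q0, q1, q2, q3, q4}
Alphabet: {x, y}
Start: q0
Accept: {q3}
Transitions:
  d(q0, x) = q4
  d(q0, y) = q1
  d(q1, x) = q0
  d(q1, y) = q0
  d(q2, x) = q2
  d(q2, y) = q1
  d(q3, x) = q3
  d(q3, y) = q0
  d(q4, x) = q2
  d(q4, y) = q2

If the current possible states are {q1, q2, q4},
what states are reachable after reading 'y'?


Apply transition on 'y' from each current state:
  d(q1, y) = q0
  d(q2, y) = q1
  d(q4, y) = q2

{q0, q1, q2}


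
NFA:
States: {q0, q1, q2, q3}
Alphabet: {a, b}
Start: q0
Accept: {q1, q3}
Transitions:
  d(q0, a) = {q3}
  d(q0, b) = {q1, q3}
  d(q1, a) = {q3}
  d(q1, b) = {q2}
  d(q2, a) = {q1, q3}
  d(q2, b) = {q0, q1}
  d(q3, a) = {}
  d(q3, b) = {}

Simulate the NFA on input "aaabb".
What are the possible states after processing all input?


Start: {q0}
  --a--> {q3}
  --a--> {}
  --a--> {}
  --b--> {}
  --b--> {}

{} (empty set, no valid transitions)


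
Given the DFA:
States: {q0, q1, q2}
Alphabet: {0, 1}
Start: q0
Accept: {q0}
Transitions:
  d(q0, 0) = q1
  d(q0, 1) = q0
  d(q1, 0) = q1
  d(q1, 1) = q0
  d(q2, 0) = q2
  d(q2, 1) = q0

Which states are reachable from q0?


BFS from q0:
  layer 0: {q0}
  layer 1: {q1}

{q0, q1}


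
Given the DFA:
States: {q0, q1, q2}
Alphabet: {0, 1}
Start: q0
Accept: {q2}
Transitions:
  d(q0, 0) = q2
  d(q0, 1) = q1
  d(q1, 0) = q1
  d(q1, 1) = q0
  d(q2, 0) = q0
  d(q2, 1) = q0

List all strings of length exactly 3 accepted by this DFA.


All strings of length 3: 8 total
Accepted: 3

"000", "010", "110"


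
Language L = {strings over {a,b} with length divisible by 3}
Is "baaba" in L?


length = 5; 5 mod 3 = 2

No, "baaba" is not in L


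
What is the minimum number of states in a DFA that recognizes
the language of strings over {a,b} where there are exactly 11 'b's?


States: count = 0, 1, ..., 11 (that's 12 states), plus a dead state for count > 11.
Total: 12 + 1 = 13. Accept = count-11 state.

13


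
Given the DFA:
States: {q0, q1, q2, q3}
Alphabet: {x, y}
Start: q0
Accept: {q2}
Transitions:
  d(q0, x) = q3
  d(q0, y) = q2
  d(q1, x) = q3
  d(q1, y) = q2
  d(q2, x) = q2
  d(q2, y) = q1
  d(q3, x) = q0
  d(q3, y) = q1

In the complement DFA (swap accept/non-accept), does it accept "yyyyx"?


Trace: q0 -> q2 -> q1 -> q2 -> q1 -> q3
Final: q3
Original accept: {q2}
Complement: q3 is not in original accept

Yes, complement accepts (original rejects)


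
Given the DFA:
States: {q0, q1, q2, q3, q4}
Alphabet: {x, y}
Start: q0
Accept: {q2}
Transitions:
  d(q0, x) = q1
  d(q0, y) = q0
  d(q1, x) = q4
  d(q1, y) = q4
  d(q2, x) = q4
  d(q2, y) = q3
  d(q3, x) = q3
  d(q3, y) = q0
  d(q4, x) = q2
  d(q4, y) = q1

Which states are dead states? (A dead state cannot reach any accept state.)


Forward reachability from each state:
  q0 -> reaches accept state q2 (live)
  q1 -> reaches accept state q2 (live)
  q2 -> reaches accept state q2 (live)
  q3 -> reaches accept state q2 (live)
  q4 -> reaches accept state q2 (live)

None (all states can reach an accept state)


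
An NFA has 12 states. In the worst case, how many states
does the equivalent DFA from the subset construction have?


Subset construction: one DFA state per subset of NFA states.
2^12 = 4096

4096


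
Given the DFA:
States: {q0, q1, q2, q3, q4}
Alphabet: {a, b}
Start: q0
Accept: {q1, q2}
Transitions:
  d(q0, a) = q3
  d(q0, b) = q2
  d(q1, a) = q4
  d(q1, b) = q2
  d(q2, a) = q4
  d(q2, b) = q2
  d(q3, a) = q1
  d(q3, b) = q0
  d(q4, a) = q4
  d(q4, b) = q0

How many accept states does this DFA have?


Accept states listed: {q1, q2}
Counting: q1(1) q2(2)

2


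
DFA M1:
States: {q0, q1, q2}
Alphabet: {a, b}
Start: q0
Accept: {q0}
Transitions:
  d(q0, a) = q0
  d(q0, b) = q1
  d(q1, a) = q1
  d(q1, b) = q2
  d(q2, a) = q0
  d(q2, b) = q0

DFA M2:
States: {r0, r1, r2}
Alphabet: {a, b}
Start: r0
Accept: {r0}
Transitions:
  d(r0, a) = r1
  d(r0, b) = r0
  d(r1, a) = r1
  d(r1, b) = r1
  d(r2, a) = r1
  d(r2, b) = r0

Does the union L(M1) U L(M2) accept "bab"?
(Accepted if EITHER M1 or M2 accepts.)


M1: final=q2 accepted=False
M2: final=r1 accepted=False

No, union rejects (neither accepts)


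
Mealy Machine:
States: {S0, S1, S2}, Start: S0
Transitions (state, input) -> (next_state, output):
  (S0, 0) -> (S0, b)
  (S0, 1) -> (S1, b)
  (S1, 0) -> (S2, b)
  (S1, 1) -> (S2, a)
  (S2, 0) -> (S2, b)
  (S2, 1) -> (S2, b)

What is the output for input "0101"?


Step-by-step:
  (S0, 0) -> (S0, b)
  (S0, 1) -> (S1, b)
  (S1, 0) -> (S2, b)
  (S2, 1) -> (S2, b)

"bbbb"


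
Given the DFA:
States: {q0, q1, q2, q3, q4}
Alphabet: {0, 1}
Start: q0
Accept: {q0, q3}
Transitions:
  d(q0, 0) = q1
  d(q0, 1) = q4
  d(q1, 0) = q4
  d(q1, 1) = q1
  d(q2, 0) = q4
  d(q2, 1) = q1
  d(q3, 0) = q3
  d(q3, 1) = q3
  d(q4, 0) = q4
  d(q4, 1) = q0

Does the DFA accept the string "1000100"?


Trace: q0 -> q4 -> q4 -> q4 -> q4 -> q0 -> q1 -> q4
Final state: q4
Accept states: {q0, q3}

No, rejected (final state q4 is not an accept state)


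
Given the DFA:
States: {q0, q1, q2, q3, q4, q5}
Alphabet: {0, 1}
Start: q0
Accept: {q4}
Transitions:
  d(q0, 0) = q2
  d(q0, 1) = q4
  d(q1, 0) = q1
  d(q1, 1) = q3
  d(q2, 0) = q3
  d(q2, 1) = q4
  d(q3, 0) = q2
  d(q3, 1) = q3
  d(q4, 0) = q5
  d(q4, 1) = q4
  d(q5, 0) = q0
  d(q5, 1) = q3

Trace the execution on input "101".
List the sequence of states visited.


Input: 101
d(q0, 1) = q4
d(q4, 0) = q5
d(q5, 1) = q3


q0 -> q4 -> q5 -> q3


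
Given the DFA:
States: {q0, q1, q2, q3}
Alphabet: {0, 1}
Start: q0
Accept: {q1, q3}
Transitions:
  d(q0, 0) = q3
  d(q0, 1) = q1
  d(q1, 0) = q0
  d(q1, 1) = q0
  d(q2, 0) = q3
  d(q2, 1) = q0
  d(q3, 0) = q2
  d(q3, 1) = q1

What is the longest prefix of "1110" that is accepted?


Run the DFA, marking each prefix where the state is accepting:
  "" -> q0 [reject]
  "1" -> q1 [accept]
  "11" -> q0 [reject]
  "111" -> q1 [accept]
  "1110" -> q0 [reject]

"111"


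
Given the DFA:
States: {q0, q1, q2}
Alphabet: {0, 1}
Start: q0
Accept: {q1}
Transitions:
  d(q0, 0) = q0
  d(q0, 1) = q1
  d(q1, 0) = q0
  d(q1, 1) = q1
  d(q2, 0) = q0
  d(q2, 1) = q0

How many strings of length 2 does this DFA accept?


Enumerating all length-2 strings:
  "00" -> q0 [reject]
  "01" -> q1 [accept]
  "10" -> q0 [reject]
  "11" -> q1 [accept]

2 out of 4


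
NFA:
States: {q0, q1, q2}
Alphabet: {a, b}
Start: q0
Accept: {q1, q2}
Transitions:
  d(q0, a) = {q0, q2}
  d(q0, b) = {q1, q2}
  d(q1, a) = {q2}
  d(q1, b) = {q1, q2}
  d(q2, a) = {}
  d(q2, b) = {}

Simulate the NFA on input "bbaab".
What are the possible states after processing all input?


Start: {q0}
  --b--> {q1, q2}
  --b--> {q1, q2}
  --a--> {q2}
  --a--> {}
  --b--> {}

{} (empty set, no valid transitions)


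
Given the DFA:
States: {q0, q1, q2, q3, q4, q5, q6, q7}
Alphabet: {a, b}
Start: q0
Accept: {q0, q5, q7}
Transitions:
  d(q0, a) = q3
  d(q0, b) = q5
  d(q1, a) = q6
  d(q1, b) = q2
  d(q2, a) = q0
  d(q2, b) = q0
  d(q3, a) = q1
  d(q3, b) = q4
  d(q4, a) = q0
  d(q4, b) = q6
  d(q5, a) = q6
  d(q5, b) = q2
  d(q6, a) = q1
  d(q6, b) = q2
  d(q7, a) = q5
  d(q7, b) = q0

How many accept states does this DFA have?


Accept states listed: {q0, q5, q7}
Counting: q0(1) q5(2) q7(3)

3


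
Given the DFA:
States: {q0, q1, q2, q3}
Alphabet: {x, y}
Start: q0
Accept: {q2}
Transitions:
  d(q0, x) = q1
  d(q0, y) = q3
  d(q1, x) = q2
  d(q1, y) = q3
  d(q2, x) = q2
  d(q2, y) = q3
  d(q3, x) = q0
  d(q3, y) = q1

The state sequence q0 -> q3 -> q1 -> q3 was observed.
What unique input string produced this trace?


Trace back each transition to find the symbol:
  q0 --[y]--> q3
  q3 --[y]--> q1
  q1 --[y]--> q3

"yyy"


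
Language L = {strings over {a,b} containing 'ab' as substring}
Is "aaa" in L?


'ab' does not occur

No, "aaa" is not in L


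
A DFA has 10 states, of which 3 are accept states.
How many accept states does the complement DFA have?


Complement swaps accept and non-accept states.
10 - 3 = 7

7


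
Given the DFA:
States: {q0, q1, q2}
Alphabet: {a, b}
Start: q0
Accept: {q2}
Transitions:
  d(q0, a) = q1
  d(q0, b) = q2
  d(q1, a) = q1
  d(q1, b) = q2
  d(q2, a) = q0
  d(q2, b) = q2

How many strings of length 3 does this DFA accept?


Enumerating all length-3 strings:
  "aaa" -> q1 [reject]
  "aab" -> q2 [accept]
  "aba" -> q0 [reject]
  "abb" -> q2 [accept]
  "baa" -> q1 [reject]
  "bab" -> q2 [accept]
  "bba" -> q0 [reject]
  "bbb" -> q2 [accept]

4 out of 8


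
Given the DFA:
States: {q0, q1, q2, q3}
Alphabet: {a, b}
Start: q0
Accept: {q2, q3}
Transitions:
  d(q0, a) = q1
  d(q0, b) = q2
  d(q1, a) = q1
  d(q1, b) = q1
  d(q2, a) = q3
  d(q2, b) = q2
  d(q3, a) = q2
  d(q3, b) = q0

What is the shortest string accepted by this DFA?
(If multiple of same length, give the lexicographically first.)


BFS by string length (lex-first path to each state shown):
  len 0: q0<-""
  len 1: q1<-"a", q2<-"b"
Found accept state at length 1.

"b"
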